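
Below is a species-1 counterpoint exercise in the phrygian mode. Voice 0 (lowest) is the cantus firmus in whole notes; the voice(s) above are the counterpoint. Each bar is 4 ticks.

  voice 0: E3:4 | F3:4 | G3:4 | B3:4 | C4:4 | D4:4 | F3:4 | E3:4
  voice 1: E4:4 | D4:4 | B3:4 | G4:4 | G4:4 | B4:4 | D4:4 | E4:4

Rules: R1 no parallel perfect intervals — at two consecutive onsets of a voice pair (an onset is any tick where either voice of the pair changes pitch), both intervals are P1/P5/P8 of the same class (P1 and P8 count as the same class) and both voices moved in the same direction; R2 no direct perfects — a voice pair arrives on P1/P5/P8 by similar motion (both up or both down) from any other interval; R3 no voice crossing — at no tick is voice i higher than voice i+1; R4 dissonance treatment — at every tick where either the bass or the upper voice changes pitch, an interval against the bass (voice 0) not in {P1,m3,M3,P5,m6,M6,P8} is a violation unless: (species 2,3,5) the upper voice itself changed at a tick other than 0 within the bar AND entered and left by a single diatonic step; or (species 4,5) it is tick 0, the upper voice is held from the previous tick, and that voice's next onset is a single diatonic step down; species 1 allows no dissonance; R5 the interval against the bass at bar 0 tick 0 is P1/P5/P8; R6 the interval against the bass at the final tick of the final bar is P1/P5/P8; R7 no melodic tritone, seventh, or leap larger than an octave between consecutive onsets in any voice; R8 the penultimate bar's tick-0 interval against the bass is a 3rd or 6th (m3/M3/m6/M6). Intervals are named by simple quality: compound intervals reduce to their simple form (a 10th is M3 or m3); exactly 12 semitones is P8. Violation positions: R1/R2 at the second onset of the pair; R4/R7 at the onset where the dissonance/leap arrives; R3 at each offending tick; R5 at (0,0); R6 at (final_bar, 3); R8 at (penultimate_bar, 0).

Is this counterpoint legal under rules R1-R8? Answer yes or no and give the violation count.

Yes (0 violations)

bar 0: v0=E3 v1=E4 (P8)
bar 1: v0=F3 v1=D4 (M6)
bar 2: v0=G3 v1=B3 (M3)
bar 3: v0=B3 v1=G4 (m6)
bar 4: v0=C4 v1=G4 (P5)
bar 5: v0=D4 v1=B4 (M6)
bar 6: v0=F3 v1=D4 (M6)
bar 7: v0=E3 v1=E4 (P8)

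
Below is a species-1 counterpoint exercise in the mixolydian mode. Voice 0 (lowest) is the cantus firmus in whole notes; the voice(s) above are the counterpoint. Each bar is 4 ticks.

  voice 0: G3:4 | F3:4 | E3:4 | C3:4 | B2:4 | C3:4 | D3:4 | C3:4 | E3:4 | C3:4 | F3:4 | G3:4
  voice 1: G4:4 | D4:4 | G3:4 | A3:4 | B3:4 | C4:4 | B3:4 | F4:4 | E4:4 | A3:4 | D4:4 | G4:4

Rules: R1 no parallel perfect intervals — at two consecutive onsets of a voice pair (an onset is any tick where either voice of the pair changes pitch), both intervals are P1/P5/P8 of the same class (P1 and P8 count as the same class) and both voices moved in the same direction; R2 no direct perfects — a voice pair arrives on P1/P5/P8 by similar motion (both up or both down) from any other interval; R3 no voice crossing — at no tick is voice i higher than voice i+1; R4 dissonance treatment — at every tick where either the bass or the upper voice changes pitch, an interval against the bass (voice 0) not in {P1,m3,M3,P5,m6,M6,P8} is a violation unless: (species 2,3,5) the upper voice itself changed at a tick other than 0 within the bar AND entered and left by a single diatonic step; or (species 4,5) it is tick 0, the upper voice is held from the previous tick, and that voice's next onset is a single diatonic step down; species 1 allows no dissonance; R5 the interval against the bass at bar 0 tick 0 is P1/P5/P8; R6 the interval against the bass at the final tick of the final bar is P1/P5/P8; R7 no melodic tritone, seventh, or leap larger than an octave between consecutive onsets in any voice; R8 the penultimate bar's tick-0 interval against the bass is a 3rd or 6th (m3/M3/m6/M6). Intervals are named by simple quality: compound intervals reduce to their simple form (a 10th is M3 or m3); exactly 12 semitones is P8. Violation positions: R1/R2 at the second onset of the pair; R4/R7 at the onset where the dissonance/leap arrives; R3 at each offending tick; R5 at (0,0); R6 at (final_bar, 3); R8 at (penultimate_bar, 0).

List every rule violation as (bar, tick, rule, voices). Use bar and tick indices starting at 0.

(5, 0, R1, (0, 1))
(7, 0, R4, (0, 1))
(7, 0, R7, (1,))
(11, 0, R2, (0, 1))

bar 0: v0=G3 v1=G4 downbeat P8
bar 1: v0=F3 v1=D4 downbeat M6
bar 2: v0=E3 v1=G3 downbeat m3
bar 3: v0=C3 v1=A3 downbeat M6
bar 4: v0=B2 v1=B3 downbeat P8
bar 5: v0=C3 v1=C4 downbeat P8
bar 6: v0=D3 v1=B3 downbeat M6
bar 7: v0=C3 v1=F4 downbeat P4
bar 8: v0=E3 v1=E4 downbeat P8
bar 9: v0=C3 v1=A3 downbeat M6
bar 10: v0=F3 v1=D4 downbeat M6
bar 11: v0=G3 v1=G4 downbeat P8
  -> R1 @ bar 5 tick 0 v(0, 1): B2/B3 P8 -> C3/C4 P8 similar
  -> R4 @ bar 7 tick 0 v(0, 1): C3/F4 P4 untreated
  -> R7 @ bar 7 tick 0 v(1,): B3->F4 leap 6st
  -> R2 @ bar 11 tick 0 v(0, 1): F3/D4 M6 -> G3/G4 P8 similar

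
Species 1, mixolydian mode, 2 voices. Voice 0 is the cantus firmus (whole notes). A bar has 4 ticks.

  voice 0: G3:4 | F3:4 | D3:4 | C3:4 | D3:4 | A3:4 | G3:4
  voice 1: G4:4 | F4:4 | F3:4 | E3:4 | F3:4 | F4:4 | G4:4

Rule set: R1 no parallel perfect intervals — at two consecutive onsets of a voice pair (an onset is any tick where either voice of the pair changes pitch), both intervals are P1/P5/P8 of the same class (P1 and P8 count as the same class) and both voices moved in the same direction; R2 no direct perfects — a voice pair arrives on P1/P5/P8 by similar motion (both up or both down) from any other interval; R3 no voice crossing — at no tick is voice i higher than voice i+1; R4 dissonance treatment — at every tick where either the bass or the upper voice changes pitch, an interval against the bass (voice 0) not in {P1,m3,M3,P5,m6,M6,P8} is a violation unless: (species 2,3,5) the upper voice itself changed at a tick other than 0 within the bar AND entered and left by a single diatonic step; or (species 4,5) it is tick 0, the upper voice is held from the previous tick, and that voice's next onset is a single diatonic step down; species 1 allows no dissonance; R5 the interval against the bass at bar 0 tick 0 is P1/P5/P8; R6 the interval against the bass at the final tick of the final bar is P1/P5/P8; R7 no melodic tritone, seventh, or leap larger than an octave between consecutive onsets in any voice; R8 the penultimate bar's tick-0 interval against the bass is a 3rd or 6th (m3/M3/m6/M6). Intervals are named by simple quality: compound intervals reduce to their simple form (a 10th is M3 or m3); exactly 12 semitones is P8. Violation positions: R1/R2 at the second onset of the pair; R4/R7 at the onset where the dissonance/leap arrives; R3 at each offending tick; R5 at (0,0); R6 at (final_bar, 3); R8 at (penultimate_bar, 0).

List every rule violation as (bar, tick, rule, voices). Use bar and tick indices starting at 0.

(1, 0, R1, (0, 1))

bar 0: v0=G3 v1=G4 downbeat P8
bar 1: v0=F3 v1=F4 downbeat P8
bar 2: v0=D3 v1=F3 downbeat m3
bar 3: v0=C3 v1=E3 downbeat M3
bar 4: v0=D3 v1=F3 downbeat m3
bar 5: v0=A3 v1=F4 downbeat m6
bar 6: v0=G3 v1=G4 downbeat P8
  -> R1 @ bar 1 tick 0 v(0, 1): G3/G4 P8 -> F3/F4 P8 similar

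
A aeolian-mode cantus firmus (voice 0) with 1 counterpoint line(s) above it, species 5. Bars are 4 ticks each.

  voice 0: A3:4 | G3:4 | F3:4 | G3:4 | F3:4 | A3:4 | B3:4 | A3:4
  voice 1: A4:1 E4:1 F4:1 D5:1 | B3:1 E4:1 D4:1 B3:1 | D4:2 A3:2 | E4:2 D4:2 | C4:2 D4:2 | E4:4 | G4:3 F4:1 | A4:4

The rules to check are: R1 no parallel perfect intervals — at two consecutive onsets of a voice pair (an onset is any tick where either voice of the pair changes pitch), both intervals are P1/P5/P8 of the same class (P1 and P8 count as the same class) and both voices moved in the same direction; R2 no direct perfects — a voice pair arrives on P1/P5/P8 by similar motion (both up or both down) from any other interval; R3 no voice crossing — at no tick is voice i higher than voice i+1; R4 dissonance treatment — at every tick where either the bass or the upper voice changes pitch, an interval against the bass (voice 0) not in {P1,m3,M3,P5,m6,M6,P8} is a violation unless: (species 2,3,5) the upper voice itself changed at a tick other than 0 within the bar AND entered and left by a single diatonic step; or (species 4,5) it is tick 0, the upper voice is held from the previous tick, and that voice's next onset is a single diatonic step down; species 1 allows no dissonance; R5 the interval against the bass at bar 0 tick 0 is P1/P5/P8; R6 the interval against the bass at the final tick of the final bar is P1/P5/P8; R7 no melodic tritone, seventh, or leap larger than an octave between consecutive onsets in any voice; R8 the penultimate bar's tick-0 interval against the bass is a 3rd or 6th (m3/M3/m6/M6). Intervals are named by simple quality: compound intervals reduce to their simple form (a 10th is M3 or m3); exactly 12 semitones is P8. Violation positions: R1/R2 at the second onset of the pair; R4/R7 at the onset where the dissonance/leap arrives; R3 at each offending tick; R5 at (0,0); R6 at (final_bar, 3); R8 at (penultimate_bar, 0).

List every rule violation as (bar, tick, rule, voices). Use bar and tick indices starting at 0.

bar 0: v0=A3 v1=A4 downbeat P8
bar 1: v0=G3 v1=B3 downbeat M3
bar 2: v0=F3 v1=D4 downbeat M6
bar 3: v0=G3 v1=E4 downbeat M6
bar 4: v0=F3 v1=C4 downbeat P5
bar 5: v0=A3 v1=E4 downbeat P5
bar 6: v0=B3 v1=G4 downbeat m6
bar 7: v0=A3 v1=A4 downbeat P8
  -> R4 @ bar 0 tick 3 v(0, 1): A3/D5 P4 untreated
  -> R7 @ bar 1 tick 0 v(1,): D5->B3 leap 15st
  -> R1 @ bar 4 tick 0 v(0, 1): G3/D4 P5 -> F3/C4 P5 similar
  -> R2 @ bar 5 tick 0 v(0, 1): F3/D4 M6 -> A3/E4 P5 similar
  -> R4 @ bar 6 tick 3 v(0, 1): B3/F4 TT untreated

(0, 3, R4, (0, 1))
(1, 0, R7, (1,))
(4, 0, R1, (0, 1))
(5, 0, R2, (0, 1))
(6, 3, R4, (0, 1))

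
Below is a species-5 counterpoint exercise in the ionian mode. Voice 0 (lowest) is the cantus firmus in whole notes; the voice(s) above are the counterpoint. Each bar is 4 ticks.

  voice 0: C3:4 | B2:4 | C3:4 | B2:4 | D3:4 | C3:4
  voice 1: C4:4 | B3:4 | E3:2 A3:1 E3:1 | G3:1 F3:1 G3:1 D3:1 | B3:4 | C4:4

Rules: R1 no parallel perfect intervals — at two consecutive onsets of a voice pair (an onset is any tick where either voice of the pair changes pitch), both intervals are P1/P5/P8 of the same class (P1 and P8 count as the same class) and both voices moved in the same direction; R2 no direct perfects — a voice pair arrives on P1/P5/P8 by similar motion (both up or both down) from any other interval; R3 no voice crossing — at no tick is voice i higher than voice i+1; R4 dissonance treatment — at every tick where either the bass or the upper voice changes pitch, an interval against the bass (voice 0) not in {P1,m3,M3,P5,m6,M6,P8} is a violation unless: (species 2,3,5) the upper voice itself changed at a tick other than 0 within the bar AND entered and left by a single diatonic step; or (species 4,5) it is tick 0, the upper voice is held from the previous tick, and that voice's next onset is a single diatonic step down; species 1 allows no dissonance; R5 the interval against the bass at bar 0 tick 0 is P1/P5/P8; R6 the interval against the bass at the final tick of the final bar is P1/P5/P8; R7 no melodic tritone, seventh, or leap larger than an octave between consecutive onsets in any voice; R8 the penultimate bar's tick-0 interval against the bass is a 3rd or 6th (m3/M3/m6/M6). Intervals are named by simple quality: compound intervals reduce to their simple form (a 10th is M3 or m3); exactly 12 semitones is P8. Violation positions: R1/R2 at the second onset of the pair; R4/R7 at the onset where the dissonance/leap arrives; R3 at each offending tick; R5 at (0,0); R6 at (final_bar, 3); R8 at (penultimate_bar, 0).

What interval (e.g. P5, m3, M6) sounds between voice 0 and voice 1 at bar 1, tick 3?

voice 0=B2 voice 1=B3 -> P8

P8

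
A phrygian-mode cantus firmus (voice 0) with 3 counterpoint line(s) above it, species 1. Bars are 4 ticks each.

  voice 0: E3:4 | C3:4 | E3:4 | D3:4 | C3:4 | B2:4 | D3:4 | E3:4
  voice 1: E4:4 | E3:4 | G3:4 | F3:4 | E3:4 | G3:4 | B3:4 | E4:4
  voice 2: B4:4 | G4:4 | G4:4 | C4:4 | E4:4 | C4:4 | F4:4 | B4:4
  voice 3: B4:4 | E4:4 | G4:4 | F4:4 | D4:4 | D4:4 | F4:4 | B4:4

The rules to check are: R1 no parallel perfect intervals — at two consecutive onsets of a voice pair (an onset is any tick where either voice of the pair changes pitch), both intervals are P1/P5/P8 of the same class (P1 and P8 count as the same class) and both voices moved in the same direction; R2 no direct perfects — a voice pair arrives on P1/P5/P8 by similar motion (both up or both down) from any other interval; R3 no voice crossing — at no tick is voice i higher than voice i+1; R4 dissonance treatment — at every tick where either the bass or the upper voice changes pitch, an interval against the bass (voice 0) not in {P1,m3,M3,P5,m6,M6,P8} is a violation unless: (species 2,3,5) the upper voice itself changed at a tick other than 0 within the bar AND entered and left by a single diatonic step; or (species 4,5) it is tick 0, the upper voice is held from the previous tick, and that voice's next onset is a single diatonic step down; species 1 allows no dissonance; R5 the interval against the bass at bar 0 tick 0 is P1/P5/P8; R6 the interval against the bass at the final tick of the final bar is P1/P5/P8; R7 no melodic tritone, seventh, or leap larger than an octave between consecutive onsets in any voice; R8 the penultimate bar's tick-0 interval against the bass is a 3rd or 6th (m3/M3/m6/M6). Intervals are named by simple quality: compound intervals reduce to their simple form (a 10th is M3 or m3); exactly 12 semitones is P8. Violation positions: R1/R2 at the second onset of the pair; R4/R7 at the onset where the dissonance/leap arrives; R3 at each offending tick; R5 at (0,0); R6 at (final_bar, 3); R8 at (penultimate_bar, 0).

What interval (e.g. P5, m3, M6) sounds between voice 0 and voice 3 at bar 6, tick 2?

m3

voice 0=D3 voice 3=F4 -> m3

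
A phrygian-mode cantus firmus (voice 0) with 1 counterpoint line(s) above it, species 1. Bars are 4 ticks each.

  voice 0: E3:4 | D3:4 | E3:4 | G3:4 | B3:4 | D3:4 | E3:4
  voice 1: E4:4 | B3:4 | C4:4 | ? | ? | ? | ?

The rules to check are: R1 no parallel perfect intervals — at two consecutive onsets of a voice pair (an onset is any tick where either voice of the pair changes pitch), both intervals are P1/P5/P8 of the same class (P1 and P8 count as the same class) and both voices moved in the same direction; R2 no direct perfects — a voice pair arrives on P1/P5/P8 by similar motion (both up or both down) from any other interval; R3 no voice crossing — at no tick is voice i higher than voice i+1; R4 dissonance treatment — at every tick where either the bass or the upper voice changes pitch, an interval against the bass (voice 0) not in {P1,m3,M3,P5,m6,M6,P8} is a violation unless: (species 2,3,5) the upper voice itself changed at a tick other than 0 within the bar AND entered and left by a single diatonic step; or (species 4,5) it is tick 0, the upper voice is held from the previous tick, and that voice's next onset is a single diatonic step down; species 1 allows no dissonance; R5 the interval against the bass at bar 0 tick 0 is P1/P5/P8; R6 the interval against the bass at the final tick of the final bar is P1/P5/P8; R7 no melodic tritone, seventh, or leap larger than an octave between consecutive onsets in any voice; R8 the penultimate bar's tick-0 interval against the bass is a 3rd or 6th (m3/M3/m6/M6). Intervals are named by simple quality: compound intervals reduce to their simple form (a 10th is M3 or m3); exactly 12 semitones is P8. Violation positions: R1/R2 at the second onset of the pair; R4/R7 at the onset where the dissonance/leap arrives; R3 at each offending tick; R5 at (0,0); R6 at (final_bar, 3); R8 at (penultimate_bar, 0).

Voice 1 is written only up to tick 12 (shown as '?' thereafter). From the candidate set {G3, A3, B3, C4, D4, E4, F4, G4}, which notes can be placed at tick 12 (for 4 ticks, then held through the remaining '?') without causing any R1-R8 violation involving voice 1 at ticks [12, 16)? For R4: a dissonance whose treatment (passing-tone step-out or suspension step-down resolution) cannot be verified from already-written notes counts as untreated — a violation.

{B3, E4, G3}

G3: legal
A3: violates R4
B3: legal
C4: violates R4
D4: violates R2
E4: legal
F4: violates R4
G4: violates R2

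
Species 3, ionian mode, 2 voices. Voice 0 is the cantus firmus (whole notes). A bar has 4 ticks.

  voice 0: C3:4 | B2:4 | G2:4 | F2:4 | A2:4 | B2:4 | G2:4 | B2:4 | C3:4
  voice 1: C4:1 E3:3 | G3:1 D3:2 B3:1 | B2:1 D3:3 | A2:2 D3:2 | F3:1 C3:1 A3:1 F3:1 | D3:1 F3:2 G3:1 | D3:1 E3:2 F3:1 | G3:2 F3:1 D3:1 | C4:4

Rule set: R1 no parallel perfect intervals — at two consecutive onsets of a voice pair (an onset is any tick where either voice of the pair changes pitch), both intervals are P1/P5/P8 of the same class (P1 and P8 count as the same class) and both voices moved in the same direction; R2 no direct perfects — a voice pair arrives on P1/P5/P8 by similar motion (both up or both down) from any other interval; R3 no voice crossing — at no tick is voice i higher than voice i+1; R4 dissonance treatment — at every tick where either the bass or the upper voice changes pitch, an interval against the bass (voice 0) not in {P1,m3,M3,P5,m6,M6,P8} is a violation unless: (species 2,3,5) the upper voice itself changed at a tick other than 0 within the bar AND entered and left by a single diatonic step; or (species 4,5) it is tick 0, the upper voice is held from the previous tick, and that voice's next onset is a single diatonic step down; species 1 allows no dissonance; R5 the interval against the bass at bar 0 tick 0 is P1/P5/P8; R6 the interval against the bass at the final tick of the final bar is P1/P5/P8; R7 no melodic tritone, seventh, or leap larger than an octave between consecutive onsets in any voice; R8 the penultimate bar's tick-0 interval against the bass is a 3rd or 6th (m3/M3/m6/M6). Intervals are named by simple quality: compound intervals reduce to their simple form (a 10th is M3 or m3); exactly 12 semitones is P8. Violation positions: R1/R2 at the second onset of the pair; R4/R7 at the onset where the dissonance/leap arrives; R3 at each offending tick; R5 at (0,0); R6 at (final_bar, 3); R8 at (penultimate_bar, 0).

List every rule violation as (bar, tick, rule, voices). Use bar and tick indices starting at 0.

bar 0: v0=C3 v1=C4 downbeat P8
bar 1: v0=B2 v1=G3 downbeat m6
bar 2: v0=G2 v1=B2 downbeat M3
bar 3: v0=F2 v1=A2 downbeat M3
bar 4: v0=A2 v1=F3 downbeat m6
bar 5: v0=B2 v1=D3 downbeat m3
bar 6: v0=G2 v1=D3 downbeat P5
bar 7: v0=B2 v1=G3 downbeat m6
bar 8: v0=C3 v1=C4 downbeat P8
  -> R4 @ bar 5 tick 1 v(0, 1): B2/F3 TT untreated
  -> R2 @ bar 6 tick 0 v(0, 1): B2/G3 m6 -> G2/D3 P5 similar
  -> R4 @ bar 7 tick 2 v(0, 1): B2/F3 TT untreated
  -> R2 @ bar 8 tick 0 v(0, 1): B2/D3 m3 -> C3/C4 P8 similar
  -> R7 @ bar 8 tick 0 v(1,): D3->C4 leap 10st

(5, 1, R4, (0, 1))
(6, 0, R2, (0, 1))
(7, 2, R4, (0, 1))
(8, 0, R2, (0, 1))
(8, 0, R7, (1,))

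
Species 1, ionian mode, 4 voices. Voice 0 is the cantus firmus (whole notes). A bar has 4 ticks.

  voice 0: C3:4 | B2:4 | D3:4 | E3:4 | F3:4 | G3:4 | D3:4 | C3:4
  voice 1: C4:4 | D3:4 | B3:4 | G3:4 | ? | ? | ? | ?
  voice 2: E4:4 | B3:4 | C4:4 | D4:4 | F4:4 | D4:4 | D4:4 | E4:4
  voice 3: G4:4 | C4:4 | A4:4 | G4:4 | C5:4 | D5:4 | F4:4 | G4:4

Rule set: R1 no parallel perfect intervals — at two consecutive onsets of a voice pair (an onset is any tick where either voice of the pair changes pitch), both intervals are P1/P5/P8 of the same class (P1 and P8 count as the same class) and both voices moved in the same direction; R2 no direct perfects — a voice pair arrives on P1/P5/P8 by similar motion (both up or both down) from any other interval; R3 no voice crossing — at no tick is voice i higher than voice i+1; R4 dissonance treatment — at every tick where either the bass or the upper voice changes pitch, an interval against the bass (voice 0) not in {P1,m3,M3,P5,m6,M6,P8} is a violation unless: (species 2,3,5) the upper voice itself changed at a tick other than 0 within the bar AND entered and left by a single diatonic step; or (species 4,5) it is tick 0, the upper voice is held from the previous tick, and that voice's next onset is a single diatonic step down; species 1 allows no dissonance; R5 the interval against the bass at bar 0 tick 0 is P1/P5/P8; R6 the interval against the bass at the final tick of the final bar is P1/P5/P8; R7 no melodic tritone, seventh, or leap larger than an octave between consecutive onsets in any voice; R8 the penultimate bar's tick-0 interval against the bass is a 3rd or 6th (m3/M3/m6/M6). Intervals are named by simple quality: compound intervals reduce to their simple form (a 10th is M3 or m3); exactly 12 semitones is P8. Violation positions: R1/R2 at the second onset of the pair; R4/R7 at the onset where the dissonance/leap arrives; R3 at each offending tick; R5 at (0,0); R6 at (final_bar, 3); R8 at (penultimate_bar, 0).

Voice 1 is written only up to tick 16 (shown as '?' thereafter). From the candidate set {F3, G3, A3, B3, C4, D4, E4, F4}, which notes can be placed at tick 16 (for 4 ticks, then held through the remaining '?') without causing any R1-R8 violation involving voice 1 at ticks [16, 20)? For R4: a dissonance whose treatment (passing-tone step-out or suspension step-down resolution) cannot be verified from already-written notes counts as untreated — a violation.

{A3, D4, F3}

F3: legal
G3: violates R4
A3: legal
B3: violates R4
C4: violates R1,R2
D4: legal
E4: violates R4
F4: violates R2,R7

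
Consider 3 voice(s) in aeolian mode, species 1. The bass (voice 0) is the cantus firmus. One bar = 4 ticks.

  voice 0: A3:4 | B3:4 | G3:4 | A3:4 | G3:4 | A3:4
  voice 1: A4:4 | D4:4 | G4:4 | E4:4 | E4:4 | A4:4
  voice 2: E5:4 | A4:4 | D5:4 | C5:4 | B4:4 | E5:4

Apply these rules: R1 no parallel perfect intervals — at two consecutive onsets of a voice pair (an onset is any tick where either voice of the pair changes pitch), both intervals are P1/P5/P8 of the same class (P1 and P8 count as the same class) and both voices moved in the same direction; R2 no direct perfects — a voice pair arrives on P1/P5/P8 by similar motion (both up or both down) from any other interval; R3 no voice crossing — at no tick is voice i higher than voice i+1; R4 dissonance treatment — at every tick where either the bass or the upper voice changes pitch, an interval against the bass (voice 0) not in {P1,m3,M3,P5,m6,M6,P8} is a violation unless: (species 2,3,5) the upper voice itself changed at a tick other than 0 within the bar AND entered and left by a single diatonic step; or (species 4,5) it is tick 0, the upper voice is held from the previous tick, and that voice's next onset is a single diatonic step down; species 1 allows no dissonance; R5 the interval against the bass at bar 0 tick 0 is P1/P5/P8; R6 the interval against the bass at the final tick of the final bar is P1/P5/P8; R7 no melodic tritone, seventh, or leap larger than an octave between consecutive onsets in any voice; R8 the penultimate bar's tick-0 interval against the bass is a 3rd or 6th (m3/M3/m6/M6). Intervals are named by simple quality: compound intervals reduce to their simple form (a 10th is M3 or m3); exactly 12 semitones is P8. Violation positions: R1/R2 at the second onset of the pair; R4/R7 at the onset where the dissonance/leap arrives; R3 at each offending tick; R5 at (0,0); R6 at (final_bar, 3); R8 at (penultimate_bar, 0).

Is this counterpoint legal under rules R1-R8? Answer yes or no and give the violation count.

No (6 violations)

bar 0: v0=A3 v1=A4 v2=E5 (P5)
bar 1: v0=B3 v1=D4 v2=A4 (m7)
bar 2: v0=G3 v1=G4 v2=D5 (P5)
bar 3: v0=A3 v1=E4 v2=C5 (m3)
bar 4: v0=G3 v1=E4 v2=B4 (M3)
bar 5: v0=A3 v1=A4 v2=E5 (P5)
  R1 @ bar1.0: A4/E5 P5 -> D4/A4 P5 similar
  R4 @ bar1.0: B3/A4 m7 untreated
  R1 @ bar2.0: D4/A4 P5 -> G4/D5 P5 similar
  R1 @ bar5.0: E4/B4 P5 -> A4/E5 P5 similar
  R2 @ bar5.0: G3/E4 M6 -> A3/A4 P8 similar
  R2 @ bar5.0: G3/B4 M3 -> A3/E5 P5 similar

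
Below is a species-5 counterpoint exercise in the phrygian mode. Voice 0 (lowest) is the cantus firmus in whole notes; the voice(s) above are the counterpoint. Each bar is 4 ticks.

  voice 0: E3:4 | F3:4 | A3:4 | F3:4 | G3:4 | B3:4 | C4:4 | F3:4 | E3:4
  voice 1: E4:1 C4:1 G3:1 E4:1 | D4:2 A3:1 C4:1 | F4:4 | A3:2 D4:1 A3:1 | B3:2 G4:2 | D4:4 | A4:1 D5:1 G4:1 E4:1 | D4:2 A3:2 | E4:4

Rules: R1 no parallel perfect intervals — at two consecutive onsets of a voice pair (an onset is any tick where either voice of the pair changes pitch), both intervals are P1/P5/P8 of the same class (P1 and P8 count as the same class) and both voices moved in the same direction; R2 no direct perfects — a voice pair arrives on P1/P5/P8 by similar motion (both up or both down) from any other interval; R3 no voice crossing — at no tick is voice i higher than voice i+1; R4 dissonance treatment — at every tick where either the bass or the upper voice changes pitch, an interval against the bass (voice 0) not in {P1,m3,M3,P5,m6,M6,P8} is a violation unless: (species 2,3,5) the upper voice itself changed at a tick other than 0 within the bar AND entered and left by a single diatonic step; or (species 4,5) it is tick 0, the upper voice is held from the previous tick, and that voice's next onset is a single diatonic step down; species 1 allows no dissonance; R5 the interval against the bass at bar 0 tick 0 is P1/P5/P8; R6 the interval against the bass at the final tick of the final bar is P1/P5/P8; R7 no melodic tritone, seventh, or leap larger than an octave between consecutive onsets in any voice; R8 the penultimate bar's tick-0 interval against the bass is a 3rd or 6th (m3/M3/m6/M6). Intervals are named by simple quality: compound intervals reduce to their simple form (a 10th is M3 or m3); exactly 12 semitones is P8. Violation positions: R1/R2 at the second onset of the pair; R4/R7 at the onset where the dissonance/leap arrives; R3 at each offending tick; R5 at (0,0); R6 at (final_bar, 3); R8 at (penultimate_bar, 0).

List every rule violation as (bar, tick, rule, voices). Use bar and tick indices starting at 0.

bar 0: v0=E3 v1=E4 downbeat P8
bar 1: v0=F3 v1=D4 downbeat M6
bar 2: v0=A3 v1=F4 downbeat m6
bar 3: v0=F3 v1=A3 downbeat M3
bar 4: v0=G3 v1=B3 downbeat M3
bar 5: v0=B3 v1=D4 downbeat m3
bar 6: v0=C4 v1=A4 downbeat M6
bar 7: v0=F3 v1=D4 downbeat M6
bar 8: v0=E3 v1=E4 downbeat P8
  -> R4 @ bar 6 tick 1 v(0, 1): C4/D5 M2 untreated

(6, 1, R4, (0, 1))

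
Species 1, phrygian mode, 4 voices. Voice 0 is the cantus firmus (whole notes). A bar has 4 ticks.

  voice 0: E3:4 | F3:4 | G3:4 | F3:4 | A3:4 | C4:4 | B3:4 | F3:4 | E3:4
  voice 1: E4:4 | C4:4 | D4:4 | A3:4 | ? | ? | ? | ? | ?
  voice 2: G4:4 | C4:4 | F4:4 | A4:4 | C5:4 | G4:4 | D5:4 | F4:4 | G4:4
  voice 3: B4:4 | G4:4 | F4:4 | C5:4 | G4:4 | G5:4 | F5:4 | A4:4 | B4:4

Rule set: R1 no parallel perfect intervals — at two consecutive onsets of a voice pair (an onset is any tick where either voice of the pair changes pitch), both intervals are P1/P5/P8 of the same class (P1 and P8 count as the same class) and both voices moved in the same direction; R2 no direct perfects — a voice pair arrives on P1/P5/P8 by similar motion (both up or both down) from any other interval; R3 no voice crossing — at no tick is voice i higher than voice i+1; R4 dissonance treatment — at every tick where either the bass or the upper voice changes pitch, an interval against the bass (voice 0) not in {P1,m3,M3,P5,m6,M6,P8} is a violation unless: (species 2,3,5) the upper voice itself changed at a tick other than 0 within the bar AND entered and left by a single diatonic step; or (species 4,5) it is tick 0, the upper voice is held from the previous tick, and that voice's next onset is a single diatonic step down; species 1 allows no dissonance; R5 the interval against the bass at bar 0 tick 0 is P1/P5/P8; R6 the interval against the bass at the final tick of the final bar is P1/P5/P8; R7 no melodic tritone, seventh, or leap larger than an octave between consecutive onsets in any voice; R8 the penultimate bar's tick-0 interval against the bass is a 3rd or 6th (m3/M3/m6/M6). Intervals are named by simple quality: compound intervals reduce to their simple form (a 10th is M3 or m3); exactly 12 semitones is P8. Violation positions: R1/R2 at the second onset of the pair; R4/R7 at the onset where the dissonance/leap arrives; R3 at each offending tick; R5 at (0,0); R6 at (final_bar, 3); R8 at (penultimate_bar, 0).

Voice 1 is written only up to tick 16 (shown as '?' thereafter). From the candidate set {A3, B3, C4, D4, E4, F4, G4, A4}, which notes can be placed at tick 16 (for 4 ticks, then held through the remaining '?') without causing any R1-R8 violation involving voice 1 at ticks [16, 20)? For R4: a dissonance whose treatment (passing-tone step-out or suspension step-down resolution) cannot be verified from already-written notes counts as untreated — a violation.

{A3}

A3: legal
B3: violates R4
C4: violates R1
D4: violates R4
E4: violates R2
F4: violates R2
G4: violates R4,R7
A4: violates R2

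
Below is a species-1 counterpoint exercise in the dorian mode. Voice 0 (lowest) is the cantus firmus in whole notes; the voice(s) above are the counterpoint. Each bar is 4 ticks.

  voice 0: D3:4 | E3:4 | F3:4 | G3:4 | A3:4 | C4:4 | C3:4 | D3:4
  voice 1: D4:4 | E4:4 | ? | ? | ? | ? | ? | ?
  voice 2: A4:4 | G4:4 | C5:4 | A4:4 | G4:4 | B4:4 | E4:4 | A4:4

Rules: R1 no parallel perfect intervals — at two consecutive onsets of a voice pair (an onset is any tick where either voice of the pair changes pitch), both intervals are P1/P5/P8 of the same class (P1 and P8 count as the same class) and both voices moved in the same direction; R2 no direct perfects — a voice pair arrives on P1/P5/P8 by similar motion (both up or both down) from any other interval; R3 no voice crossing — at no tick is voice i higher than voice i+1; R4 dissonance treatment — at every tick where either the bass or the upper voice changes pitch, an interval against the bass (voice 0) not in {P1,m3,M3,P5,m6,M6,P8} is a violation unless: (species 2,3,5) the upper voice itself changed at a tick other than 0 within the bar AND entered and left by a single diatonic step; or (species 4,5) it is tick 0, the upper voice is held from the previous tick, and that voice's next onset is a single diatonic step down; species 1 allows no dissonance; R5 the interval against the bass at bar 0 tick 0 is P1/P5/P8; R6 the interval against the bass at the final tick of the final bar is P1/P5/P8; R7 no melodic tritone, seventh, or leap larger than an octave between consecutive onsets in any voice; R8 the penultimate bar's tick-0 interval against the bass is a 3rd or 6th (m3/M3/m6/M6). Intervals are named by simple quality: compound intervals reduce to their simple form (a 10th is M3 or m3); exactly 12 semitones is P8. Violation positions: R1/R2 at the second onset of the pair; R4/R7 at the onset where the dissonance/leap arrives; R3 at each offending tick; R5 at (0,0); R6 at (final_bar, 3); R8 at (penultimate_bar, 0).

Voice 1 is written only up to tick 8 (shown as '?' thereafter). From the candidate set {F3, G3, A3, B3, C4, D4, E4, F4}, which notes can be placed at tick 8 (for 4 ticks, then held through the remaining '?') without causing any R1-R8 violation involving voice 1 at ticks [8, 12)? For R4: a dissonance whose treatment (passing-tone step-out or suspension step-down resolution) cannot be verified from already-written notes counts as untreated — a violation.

F3: violates R7
G3: violates R4
A3: legal
B3: violates R4
C4: legal
D4: legal
E4: violates R4
F4: violates R1,R2

{A3, C4, D4}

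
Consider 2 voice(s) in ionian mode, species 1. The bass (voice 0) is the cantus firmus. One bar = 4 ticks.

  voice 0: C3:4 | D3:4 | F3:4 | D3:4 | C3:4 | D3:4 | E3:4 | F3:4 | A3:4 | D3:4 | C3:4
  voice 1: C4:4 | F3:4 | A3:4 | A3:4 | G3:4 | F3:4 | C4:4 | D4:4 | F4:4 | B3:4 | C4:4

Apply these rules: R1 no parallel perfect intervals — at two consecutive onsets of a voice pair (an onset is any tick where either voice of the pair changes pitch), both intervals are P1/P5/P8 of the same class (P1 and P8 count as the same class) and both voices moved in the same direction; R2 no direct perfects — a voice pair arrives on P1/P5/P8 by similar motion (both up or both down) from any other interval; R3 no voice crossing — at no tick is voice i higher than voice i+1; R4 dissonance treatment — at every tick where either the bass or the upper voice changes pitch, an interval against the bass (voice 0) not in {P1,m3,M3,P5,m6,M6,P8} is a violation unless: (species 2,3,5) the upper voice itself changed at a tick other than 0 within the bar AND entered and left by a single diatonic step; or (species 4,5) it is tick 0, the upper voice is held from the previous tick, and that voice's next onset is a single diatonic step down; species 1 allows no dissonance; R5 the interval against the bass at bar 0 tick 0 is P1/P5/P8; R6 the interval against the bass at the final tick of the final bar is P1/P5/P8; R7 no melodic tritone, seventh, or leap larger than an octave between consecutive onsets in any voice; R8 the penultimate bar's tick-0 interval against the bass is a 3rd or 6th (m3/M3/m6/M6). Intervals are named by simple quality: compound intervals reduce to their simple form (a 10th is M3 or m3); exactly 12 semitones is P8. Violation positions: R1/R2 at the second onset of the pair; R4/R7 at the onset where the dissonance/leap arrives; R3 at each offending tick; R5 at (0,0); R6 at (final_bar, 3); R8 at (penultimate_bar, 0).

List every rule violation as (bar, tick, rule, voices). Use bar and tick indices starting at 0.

bar 0: v0=C3 v1=C4 downbeat P8
bar 1: v0=D3 v1=F3 downbeat m3
bar 2: v0=F3 v1=A3 downbeat M3
bar 3: v0=D3 v1=A3 downbeat P5
bar 4: v0=C3 v1=G3 downbeat P5
bar 5: v0=D3 v1=F3 downbeat m3
bar 6: v0=E3 v1=C4 downbeat m6
bar 7: v0=F3 v1=D4 downbeat M6
bar 8: v0=A3 v1=F4 downbeat m6
bar 9: v0=D3 v1=B3 downbeat M6
bar 10: v0=C3 v1=C4 downbeat P8
  -> R1 @ bar 4 tick 0 v(0, 1): D3/A3 P5 -> C3/G3 P5 similar
  -> R7 @ bar 9 tick 0 v(1,): F4->B3 leap 6st

(4, 0, R1, (0, 1))
(9, 0, R7, (1,))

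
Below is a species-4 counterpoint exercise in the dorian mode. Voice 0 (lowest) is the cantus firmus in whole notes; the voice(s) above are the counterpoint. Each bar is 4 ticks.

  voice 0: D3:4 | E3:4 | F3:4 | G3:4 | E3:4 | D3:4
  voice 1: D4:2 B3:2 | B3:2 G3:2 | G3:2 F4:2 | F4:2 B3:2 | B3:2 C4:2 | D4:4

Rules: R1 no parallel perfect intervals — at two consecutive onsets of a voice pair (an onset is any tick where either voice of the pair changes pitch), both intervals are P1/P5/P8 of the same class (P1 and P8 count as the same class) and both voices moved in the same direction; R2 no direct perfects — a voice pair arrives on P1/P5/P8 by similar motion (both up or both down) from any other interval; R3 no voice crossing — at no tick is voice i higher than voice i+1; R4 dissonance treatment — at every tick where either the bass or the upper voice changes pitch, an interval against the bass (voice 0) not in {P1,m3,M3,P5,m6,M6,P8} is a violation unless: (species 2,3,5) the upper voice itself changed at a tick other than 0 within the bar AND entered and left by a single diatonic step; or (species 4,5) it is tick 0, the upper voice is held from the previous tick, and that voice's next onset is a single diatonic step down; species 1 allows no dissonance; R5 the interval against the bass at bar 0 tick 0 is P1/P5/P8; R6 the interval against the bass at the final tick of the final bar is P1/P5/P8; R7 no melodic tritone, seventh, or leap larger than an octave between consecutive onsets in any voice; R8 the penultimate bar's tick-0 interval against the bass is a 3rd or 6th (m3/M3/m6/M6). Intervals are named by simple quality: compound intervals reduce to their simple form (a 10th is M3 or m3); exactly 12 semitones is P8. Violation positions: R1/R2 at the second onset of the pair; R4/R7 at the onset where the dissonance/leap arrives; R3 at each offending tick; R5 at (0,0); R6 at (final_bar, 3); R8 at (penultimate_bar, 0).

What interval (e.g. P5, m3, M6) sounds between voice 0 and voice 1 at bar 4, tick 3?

voice 0=E3 voice 1=C4 -> m6

m6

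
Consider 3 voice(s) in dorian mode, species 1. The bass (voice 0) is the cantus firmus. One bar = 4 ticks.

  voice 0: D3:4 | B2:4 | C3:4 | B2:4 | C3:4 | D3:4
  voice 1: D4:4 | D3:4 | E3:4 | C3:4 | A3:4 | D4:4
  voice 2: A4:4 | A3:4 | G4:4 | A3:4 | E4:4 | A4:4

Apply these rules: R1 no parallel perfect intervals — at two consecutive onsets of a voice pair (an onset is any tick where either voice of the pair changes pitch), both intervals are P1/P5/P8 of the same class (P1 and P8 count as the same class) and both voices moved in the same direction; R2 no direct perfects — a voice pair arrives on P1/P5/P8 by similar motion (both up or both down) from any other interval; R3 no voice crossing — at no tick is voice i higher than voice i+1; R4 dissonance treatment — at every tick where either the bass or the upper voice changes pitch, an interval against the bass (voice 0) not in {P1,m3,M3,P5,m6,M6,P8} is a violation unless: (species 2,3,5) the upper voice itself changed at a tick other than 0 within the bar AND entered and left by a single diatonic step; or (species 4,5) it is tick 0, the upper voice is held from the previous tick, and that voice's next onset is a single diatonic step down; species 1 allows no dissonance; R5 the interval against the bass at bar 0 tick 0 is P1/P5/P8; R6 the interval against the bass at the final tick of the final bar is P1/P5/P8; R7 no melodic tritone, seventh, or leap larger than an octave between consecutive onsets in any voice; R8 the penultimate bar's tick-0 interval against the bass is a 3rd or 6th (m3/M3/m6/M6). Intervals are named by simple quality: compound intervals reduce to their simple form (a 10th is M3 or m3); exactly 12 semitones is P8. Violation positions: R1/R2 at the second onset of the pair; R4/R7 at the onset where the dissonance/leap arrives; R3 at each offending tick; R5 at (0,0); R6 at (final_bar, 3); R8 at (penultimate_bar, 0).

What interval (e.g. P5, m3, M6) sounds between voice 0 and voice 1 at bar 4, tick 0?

voice 0=C3 voice 1=A3 -> M6

M6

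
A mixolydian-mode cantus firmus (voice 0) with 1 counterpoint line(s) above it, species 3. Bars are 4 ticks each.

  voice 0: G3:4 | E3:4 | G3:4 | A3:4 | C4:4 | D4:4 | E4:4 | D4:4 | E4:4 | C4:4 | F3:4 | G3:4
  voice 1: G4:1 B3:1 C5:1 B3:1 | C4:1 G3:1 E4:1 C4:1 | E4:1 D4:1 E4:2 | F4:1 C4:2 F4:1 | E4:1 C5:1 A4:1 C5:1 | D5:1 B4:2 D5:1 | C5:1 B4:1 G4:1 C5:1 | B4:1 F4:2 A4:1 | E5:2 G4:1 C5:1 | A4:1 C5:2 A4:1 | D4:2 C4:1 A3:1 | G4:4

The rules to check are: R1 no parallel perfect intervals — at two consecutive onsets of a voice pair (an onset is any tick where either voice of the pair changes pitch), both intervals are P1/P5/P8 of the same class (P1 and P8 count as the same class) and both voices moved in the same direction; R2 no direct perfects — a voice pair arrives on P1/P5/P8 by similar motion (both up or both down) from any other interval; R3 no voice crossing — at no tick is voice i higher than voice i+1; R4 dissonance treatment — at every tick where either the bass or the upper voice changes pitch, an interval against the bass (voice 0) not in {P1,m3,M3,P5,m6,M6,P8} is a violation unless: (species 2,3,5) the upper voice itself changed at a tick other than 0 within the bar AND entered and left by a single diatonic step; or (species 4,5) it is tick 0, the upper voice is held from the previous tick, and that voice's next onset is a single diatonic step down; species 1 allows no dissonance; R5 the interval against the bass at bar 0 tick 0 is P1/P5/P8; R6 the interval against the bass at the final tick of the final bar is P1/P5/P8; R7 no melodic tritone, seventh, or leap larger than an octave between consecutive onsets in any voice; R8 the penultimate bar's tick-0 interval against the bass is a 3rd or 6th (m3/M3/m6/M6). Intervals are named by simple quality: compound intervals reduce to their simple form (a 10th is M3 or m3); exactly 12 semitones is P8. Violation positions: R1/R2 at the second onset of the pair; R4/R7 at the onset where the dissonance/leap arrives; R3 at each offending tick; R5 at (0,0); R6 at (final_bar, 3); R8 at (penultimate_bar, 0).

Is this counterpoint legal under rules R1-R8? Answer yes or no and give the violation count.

No (8 violations)

bar 0: v0=G3 v1=G4 (P8)
bar 1: v0=E3 v1=C4 (m6)
bar 2: v0=G3 v1=E4 (M6)
bar 3: v0=A3 v1=F4 (m6)
bar 4: v0=C4 v1=E4 (M3)
bar 5: v0=D4 v1=D5 (P8)
bar 6: v0=E4 v1=C5 (m6)
bar 7: v0=D4 v1=B4 (M6)
bar 8: v0=E4 v1=E5 (P8)
bar 9: v0=C4 v1=A4 (M6)
bar 10: v0=F3 v1=D4 (M6)
bar 11: v0=G3 v1=G4 (P8)
  R4 @ bar0.2: G3/C5 P4 untreated
  R7 @ bar0.2: B3->C5 leap 13st
  R7 @ bar0.3: C5->B3 leap 13st
  R1 @ bar5.0: C4/C5 P8 -> D4/D5 P8 similar
  R7 @ bar7.1: B4->F4 leap 6st
  R2 @ bar8.0: D4/A4 P5 -> E4/E5 P8 similar
  R2 @ bar11.0: F3/A3 M3 -> G3/G4 P8 similar
  R7 @ bar11.0: A3->G4 leap 10st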